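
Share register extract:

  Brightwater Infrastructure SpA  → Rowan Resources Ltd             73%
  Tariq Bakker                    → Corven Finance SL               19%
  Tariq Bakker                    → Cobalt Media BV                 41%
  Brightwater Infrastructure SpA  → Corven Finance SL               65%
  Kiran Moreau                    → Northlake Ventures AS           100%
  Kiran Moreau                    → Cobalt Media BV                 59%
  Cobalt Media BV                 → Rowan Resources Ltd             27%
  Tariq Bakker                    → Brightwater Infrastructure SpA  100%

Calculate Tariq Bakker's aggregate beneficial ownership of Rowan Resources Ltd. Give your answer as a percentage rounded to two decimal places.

Tariq reaches Rowan along 2 paths.
Via Brightwater: 100% × 73% = 73%.
Via Cobalt: 41% × 27% = 11.07%.
Total: 73% + 11.07% = 84.07%.

84.07%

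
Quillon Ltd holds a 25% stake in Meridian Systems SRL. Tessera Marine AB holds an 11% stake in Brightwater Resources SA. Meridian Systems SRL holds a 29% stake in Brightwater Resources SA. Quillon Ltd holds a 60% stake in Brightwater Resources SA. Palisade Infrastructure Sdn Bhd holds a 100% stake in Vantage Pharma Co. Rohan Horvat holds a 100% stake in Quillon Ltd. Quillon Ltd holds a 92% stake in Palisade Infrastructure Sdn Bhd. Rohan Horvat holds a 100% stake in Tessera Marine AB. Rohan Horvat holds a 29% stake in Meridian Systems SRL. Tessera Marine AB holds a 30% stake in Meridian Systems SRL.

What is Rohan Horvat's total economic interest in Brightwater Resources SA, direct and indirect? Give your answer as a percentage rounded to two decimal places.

95.36%

Rohan reaches Brightwater along 5 paths.
Via Tessera: 100% × 11% = 11%.
Via Quillon: 100% × 60% = 60%.
Via Meridian: 29% × 29% = 8.41%.
Via Quillon → Meridian: 100% × 25% × 29% = 7.25%.
Via Tessera → Meridian: 100% × 30% × 29% = 8.7%.
Total: 11% + 60% + 8.41% + 7.25% + 8.7% = 95.36%.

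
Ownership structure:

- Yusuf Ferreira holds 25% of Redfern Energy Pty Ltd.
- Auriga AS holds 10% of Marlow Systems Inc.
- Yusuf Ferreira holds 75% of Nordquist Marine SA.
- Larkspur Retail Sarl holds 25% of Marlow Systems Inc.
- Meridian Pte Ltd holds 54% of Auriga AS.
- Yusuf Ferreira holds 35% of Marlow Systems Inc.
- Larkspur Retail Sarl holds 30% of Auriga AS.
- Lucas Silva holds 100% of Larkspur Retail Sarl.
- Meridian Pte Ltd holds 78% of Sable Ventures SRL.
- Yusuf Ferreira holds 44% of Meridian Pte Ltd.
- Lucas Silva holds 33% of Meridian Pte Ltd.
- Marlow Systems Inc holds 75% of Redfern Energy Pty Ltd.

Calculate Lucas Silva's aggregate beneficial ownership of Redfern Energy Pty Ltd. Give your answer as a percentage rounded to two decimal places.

22.34%

Lucas reaches Redfern along 3 paths.
Via Larkspur → Marlow: 100% × 25% × 75% = 18.75%.
Via Larkspur → Auriga → Marlow: 100% × 30% × 10% × 75% = 2.25%.
Via Meridian → Auriga → Marlow: 33% × 54% × 10% × 75% = 1.3365%.
Total: 18.75% + 2.25% + 1.3365% = 22.3365%.
Rounded: 22.34%.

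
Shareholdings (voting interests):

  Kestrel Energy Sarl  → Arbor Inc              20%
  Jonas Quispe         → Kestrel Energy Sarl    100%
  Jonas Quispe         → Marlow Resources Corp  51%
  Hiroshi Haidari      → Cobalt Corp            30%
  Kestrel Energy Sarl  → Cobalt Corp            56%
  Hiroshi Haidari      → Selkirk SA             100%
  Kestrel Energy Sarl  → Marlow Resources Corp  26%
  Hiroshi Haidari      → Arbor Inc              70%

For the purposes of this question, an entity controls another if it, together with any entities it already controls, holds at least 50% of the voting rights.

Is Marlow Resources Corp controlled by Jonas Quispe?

Jonas holds 100% of Kestrel, so Jonas controls Kestrel.
Jonas and Kestrel together hold 51% + 26% = 77% of Marlow, so Jonas controls Marlow.

Yes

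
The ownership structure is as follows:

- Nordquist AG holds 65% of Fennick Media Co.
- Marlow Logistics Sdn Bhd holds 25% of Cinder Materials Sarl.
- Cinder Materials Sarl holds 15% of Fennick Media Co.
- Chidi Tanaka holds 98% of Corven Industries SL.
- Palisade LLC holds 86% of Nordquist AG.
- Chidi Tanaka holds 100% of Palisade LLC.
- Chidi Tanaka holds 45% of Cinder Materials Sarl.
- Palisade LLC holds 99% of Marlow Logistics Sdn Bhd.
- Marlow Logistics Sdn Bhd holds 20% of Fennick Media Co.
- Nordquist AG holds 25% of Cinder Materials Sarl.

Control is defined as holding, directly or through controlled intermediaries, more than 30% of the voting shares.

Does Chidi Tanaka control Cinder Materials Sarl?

Yes

Chidi holds 100% of Palisade, so Chidi controls Palisade.
Palisade holds 99% of Marlow, so Chidi controls Marlow.
Palisade holds 86% of Nordquist, so Chidi controls Nordquist.
Chidi and Nordquist and Marlow together hold 45% + 25% + 25% = 95% of Cinder, so Chidi controls Cinder.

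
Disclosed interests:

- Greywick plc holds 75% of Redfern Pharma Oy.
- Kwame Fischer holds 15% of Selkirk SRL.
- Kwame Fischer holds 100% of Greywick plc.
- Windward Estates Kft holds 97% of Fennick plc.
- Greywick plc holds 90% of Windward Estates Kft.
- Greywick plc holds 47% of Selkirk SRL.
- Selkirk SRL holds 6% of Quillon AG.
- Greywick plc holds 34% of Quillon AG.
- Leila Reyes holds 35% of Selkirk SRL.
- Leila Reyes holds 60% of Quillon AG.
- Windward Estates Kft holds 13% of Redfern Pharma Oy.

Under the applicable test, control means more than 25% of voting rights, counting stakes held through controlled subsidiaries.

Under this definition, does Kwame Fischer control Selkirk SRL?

Kwame holds 100% of Greywick, so Kwame controls Greywick.
Greywick and Kwame together hold 47% + 15% = 62% of Selkirk, so Kwame controls Selkirk.

Yes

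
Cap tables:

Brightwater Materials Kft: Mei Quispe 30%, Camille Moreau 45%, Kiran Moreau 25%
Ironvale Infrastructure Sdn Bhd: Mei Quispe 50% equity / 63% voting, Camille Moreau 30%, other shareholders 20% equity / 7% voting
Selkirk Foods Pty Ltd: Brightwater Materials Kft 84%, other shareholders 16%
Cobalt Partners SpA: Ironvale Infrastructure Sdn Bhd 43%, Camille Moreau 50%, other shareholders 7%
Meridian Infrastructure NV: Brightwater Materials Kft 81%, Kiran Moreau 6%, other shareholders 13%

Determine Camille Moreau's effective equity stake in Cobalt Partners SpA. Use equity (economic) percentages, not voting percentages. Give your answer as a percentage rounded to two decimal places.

Camille reaches Cobalt along 2 paths.
Via Ironvale: 30% × 43% = 12.9%.
Direct stake: 50% = 50%.
Total: 12.9% + 50% = 62.9%.
Rounded: 62.90%.

62.90%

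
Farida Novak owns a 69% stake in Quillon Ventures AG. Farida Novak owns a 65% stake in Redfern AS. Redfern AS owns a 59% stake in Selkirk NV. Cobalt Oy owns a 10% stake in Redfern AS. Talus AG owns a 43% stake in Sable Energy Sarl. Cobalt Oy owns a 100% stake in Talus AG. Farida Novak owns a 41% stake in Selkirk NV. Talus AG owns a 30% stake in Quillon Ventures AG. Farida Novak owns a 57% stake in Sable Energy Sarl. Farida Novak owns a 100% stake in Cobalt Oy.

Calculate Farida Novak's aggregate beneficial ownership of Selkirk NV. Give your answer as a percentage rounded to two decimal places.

Farida reaches Selkirk along 3 paths.
Direct stake: 41% = 41%.
Via Redfern: 65% × 59% = 38.35%.
Via Cobalt → Redfern: 100% × 10% × 59% = 5.9%.
Total: 41% + 38.35% + 5.9% = 85.25%.

85.25%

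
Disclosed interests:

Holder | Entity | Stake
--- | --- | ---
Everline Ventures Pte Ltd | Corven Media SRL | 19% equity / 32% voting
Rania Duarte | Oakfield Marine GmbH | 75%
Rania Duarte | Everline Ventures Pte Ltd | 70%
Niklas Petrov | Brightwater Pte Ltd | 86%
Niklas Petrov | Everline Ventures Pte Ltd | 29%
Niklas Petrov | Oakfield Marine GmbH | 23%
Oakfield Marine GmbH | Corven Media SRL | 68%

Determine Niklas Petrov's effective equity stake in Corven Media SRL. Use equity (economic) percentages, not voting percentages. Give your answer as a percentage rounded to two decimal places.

Niklas reaches Corven along 2 paths.
Via Oakfield: 23% × 68% = 15.64%.
Via Everline: 29% × 19% = 5.51%.
Total: 15.64% + 5.51% = 21.15%.

21.15%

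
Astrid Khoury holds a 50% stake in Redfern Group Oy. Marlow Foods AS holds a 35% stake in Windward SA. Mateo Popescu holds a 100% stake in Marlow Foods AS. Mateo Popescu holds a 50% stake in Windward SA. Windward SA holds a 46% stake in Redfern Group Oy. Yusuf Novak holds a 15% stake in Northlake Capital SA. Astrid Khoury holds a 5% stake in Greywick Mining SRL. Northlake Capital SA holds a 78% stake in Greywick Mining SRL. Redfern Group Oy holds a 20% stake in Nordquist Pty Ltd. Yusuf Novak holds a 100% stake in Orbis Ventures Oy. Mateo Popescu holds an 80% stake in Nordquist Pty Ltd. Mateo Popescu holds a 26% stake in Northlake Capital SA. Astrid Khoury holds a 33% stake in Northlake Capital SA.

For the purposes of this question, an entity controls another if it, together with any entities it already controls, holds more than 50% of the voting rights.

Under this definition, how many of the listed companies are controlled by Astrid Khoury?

Astrid's largest direct stake is 50% in Redfern, which does not meet the threshold.
Astrid controls 0 companies.

0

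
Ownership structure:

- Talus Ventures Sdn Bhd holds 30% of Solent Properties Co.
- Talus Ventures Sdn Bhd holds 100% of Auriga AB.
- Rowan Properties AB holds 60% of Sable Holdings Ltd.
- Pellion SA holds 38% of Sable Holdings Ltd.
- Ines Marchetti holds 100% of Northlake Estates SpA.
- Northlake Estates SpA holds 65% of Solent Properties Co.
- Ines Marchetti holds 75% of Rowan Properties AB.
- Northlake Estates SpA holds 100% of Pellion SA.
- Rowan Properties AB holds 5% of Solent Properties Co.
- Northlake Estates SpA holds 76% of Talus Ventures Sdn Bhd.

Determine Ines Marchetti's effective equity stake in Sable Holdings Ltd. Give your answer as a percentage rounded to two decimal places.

83.00%

Ines reaches Sable along 2 paths.
Via Rowan: 75% × 60% = 45%.
Via Northlake → Pellion: 100% × 100% × 38% = 38%.
Total: 45% + 38% = 83%.
Rounded: 83.00%.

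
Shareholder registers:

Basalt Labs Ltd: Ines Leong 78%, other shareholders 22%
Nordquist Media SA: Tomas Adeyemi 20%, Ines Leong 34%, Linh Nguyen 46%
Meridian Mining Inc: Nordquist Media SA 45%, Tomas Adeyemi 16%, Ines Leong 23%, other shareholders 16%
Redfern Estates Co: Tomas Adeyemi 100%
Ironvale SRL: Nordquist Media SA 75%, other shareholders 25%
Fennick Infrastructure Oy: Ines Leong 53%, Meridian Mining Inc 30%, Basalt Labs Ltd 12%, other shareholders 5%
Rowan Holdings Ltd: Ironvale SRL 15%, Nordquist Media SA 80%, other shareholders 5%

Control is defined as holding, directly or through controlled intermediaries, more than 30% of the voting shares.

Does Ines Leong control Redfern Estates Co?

No

Ines holds 78% of Basalt, so Ines controls Basalt.
Ines holds 34% of Nordquist, so Ines controls Nordquist.
Nordquist and Ines together hold 45% + 23% = 68% of Meridian, so Ines controls Meridian.
Nordquist holds 75% of Ironvale, so Ines controls Ironvale.
Ines and Meridian and Basalt together hold 53% + 30% + 12% = 95% of Fennick, so Ines controls Fennick.
Ironvale and Nordquist together hold 15% + 80% = 95% of Rowan, so Ines controls Rowan.
Neither Ines nor any entity Ines controls holds any voting interest in Redfern.
So Ines does not control Redfern.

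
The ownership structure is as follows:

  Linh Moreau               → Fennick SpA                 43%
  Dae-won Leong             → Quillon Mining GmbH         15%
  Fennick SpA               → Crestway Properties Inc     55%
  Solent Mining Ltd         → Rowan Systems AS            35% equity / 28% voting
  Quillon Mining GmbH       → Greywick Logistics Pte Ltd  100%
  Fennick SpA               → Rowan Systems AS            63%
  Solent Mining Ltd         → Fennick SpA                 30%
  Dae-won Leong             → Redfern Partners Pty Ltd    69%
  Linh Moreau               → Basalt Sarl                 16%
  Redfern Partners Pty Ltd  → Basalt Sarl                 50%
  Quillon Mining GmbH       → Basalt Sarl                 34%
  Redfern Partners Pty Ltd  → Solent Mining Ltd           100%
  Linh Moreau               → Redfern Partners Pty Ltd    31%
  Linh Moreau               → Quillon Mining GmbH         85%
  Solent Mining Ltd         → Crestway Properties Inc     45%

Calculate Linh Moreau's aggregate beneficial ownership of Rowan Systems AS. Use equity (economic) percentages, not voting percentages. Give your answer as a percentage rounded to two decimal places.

Linh reaches Rowan along 3 paths.
Via Redfern → Solent: 31% × 100% × 35% = 10.85%.
Via Redfern → Solent → Fennick: 31% × 100% × 30% × 63% = 5.859%.
Via Fennick: 43% × 63% = 27.09%.
Total: 10.85% + 5.859% + 27.09% = 43.799%.
Rounded: 43.80%.

43.80%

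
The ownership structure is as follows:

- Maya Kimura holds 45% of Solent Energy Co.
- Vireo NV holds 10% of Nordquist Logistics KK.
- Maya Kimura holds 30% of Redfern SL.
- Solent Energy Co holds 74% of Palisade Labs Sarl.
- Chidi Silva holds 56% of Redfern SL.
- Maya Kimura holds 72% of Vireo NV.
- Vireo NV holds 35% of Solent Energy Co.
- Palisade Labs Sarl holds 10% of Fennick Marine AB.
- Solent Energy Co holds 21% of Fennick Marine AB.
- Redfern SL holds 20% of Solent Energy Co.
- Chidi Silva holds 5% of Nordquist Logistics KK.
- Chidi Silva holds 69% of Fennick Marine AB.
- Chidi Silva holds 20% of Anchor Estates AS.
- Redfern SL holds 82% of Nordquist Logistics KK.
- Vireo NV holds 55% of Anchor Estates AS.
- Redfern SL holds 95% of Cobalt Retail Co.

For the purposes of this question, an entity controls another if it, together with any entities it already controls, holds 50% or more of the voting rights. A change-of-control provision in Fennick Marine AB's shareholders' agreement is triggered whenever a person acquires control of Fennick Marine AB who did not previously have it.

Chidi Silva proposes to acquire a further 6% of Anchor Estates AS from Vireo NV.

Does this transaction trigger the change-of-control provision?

No

The purchase adds only to Chidi's holdings (Vireo's stake shrinks), so Chidi is the only person who could newly come to control Fennick.
Chidi holds 69% of Fennick, so Chidi controls Fennick.
So Chidi already controls Fennick before the transaction.
After the purchase, Chidi's direct stake in Anchor rises to 20% + 6% = 26%, and Vireo's stake falls to 49%.
Chidi controlled Fennick already, so this is not a new person acquiring control; every other person's position is unchanged or reduced.
No new person acquires control, so the clause is not triggered.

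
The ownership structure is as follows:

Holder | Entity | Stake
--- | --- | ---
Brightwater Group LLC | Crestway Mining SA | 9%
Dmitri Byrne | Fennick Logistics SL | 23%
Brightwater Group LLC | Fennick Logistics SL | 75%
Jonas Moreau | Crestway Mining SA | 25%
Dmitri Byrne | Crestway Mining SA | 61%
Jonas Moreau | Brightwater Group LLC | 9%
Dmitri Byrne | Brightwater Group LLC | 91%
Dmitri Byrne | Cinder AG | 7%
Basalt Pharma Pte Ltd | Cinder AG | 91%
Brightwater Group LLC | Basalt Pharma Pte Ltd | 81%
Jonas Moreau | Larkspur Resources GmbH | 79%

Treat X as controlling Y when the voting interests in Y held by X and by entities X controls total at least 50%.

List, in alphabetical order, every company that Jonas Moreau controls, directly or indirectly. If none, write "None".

Larkspur Resources GmbH

Jonas holds 79% of Larkspur, so Jonas controls Larkspur.
No other company's threshold is met.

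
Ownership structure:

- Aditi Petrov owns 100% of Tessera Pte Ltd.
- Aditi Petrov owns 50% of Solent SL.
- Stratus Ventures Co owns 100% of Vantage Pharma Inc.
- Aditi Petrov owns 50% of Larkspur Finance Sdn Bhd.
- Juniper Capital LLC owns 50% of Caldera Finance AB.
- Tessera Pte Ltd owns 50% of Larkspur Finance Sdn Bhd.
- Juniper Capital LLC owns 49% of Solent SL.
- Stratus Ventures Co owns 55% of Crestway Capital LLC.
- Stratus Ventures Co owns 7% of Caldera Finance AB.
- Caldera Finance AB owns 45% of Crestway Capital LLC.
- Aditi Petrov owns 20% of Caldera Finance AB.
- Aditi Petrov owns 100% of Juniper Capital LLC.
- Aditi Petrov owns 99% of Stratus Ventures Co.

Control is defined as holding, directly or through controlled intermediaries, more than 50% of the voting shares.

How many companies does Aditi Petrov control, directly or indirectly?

8

Aditi holds 100% of Tessera, so Aditi controls Tessera.
Aditi holds 99% of Stratus, so Aditi controls Stratus.
Aditi holds 100% of Juniper, so Aditi controls Juniper.
Aditi and Juniper together hold 50% + 49% = 99% of Solent, so Aditi controls Solent.
Stratus and Juniper and Aditi together hold 7% + 50% + 20% = 77% of Caldera, so Aditi controls Caldera.
Aditi and Tessera together hold 50% + 50% = 100% of Larkspur, so Aditi controls Larkspur.
Stratus holds 100% of Vantage, so Aditi controls Vantage.
Stratus and Caldera together hold 55% + 45% = 100% of Crestway, so Aditi controls Crestway.
Aditi controls 8 companies.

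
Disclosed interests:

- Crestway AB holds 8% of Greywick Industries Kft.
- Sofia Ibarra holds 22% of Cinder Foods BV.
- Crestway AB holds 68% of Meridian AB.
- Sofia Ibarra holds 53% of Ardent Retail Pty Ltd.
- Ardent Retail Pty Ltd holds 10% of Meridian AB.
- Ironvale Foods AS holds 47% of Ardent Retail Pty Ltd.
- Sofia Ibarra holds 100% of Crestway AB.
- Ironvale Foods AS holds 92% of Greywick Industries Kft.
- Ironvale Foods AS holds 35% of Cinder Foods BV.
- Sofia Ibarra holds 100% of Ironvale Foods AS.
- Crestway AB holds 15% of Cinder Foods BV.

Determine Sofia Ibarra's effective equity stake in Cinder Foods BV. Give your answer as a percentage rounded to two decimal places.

72.00%

Sofia reaches Cinder along 3 paths.
Direct stake: 22% = 22%.
Via Ironvale: 100% × 35% = 35%.
Via Crestway: 100% × 15% = 15%.
Total: 22% + 35% + 15% = 72%.
Rounded: 72.00%.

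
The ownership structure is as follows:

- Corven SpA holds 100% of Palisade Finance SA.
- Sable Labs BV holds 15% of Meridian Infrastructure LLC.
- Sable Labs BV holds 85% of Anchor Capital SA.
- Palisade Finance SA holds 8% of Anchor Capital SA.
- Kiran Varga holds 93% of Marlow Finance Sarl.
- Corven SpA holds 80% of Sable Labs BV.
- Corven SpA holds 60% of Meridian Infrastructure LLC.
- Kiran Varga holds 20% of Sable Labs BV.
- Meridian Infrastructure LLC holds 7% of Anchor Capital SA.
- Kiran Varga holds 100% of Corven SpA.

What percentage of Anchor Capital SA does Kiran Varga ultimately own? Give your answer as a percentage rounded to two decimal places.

98.25%

Kiran reaches Anchor along 6 paths.
Via Corven → Sable: 100% × 80% × 85% = 68%.
Via Sable: 20% × 85% = 17%.
Via Corven → Palisade: 100% × 100% × 8% = 8%.
Via Corven → Sable → Meridian: 100% × 80% × 15% × 7% = 0.84%.
Via Sable → Meridian: 20% × 15% × 7% = 0.21%.
Via Corven → Meridian: 100% × 60% × 7% = 4.2%.
Total: 68% + 17% + 8% + 0.84% + 0.21% + 4.2% = 98.25%.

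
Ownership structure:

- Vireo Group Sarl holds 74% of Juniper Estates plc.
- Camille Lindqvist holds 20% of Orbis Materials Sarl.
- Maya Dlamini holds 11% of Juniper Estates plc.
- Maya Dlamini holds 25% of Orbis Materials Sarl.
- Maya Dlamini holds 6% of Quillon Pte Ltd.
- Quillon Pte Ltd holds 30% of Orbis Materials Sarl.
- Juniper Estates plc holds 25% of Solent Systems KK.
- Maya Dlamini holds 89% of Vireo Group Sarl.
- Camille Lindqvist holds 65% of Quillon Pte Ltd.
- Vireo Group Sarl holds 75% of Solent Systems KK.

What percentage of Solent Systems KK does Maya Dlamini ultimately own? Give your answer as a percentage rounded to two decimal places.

Maya reaches Solent along 3 paths.
Via Vireo → Juniper: 89% × 74% × 25% = 16.465%.
Via Juniper: 11% × 25% = 2.75%.
Via Vireo: 89% × 75% = 66.75%.
Total: 16.465% + 2.75% + 66.75% = 85.965%.
Rounded: 85.97%.

85.97%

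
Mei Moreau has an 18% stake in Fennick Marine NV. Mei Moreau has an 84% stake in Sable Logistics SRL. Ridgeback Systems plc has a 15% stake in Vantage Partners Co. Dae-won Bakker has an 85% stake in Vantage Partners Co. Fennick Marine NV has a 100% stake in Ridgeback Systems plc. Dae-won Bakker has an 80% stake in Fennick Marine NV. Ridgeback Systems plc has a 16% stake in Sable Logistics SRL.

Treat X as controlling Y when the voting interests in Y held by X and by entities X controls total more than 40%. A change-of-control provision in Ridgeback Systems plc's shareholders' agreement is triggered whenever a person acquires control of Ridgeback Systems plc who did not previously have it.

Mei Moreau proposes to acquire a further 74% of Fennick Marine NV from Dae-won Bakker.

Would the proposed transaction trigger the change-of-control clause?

The purchase adds only to Mei's holdings (Dae-won's stake shrinks), so Mei is the only person who could newly come to control Ridgeback.
Mei holds 84% of Sable, so Mei controls Sable.
Neither Mei nor any entity Mei controls holds any voting interest in Ridgeback.
So before the transaction, Mei does not control Ridgeback.
After the purchase, Mei's direct stake in Fennick rises to 18% + 74% = 92%, and Dae-won's stake falls to 6%.
Mei holds 92% of Fennick, so Mei controls Fennick.
Fennick holds 100% of Ridgeback, so Mei controls Ridgeback.
Mei did not control Ridgeback before and does after, so the clause is triggered.

Yes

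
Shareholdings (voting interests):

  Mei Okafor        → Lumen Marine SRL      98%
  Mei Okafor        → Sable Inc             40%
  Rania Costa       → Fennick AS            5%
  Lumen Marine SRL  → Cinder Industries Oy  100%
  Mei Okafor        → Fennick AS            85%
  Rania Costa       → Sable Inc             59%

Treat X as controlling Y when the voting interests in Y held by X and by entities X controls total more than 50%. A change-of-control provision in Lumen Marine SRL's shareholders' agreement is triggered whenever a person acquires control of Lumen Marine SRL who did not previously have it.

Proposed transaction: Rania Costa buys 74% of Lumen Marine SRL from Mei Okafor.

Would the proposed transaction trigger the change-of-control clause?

Yes

The purchase adds only to Rania's holdings (Mei's stake shrinks), so Rania is the only person who could newly come to control Lumen.
Rania holds 59% of Sable, so Rania controls Sable.
Neither Rania nor any entity Rania controls holds any voting interest in Lumen.
So before the transaction, Rania does not control Lumen.
After the purchase, Rania holds 74% of Lumen directly, and Mei's stake falls to 24%.
Rania holds 74% of Lumen, so Rania controls Lumen.
Rania did not control Lumen before and does after, so the clause is triggered.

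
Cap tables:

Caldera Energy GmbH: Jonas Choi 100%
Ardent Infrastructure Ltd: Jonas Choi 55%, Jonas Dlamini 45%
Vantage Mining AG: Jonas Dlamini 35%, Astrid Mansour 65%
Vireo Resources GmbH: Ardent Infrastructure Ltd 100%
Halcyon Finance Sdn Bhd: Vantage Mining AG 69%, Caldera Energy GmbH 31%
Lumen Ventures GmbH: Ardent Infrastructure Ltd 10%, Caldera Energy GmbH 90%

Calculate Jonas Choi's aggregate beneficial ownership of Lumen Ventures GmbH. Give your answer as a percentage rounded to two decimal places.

95.50%

Jonas Choi reaches Lumen along 2 paths.
Via Ardent: 55% × 10% = 5.5%.
Via Caldera: 100% × 90% = 90%.
Total: 5.5% + 90% = 95.5%.
Rounded: 95.50%.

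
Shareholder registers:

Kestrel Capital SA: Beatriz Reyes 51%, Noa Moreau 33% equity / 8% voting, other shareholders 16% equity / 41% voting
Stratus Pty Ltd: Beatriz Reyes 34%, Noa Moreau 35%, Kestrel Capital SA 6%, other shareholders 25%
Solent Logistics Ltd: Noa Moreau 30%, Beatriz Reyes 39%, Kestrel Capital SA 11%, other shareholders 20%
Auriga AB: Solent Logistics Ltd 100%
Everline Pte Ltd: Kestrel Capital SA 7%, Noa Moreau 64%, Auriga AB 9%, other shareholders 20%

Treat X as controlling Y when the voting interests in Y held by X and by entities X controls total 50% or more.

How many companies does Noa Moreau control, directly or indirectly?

Noa holds 64% of Everline, so Noa controls Everline.
No other company's threshold is met.
Noa controls 1 company.

1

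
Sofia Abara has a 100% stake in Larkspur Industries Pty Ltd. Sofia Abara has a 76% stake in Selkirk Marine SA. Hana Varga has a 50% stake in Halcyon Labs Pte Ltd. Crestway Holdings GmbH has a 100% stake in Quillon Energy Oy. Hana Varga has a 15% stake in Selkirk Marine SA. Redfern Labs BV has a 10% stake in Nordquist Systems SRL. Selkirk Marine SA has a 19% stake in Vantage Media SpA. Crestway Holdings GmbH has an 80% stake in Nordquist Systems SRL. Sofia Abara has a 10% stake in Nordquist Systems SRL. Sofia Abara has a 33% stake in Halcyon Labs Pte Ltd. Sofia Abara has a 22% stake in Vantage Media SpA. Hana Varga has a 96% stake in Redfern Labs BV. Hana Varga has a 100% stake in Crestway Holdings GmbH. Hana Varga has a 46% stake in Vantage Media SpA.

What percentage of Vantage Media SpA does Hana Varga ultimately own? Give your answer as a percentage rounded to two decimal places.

48.85%

Hana reaches Vantage along 2 paths.
Via Selkirk: 15% × 19% = 2.85%.
Direct stake: 46% = 46%.
Total: 2.85% + 46% = 48.85%.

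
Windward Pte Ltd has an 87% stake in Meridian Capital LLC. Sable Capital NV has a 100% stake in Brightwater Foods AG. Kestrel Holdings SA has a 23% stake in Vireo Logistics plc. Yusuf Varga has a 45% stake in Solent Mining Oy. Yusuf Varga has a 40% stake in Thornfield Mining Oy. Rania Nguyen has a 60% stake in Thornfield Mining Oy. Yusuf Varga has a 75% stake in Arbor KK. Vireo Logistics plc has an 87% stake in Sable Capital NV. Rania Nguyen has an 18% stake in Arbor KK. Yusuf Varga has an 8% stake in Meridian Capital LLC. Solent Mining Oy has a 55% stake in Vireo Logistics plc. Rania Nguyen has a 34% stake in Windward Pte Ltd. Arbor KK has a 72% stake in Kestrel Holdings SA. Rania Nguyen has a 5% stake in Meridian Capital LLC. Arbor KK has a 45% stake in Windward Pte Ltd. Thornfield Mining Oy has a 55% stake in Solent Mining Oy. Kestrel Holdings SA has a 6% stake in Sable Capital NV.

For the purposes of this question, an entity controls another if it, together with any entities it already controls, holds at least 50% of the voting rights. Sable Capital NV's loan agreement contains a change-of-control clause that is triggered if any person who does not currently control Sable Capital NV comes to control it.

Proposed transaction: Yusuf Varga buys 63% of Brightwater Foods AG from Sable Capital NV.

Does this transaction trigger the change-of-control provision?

The purchase adds only to Yusuf's holdings (Sable's stake shrinks), so Yusuf is the only person who could newly come to control Sable.
Yusuf holds 75% of Arbor, so Yusuf controls Arbor.
Arbor holds 72% of Kestrel, so Yusuf controls Kestrel.
In Sable, Yusuf's side holds only 6%, not ≥ 50%.
So before the transaction, Yusuf does not control Sable.
After the purchase, Yusuf holds 63% of Brightwater directly, and Sable's stake falls to 37%.
Yusuf holds 63% of Brightwater, so Yusuf controls Brightwater.
After the transaction, Yusuf's side holds 6% of Sable, not ≥ 50%, so Yusuf still does not control Sable.
No new person acquires control, so the clause is not triggered.

No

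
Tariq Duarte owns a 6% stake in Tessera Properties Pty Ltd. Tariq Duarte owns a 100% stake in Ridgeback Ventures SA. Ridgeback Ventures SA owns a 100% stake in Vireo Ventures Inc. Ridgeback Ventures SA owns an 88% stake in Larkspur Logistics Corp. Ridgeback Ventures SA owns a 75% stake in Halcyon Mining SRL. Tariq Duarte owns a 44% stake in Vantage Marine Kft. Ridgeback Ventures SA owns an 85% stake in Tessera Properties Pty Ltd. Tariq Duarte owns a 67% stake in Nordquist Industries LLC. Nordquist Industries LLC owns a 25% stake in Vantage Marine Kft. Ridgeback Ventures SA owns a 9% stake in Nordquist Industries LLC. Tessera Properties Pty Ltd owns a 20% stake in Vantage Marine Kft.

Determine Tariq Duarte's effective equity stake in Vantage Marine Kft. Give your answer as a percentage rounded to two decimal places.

81.20%

Tariq reaches Vantage along 5 paths.
Via Ridgeback → Nordquist: 100% × 9% × 25% = 2.25%.
Via Nordquist: 67% × 25% = 16.75%.
Via Tessera: 6% × 20% = 1.2%.
Via Ridgeback → Tessera: 100% × 85% × 20% = 17%.
Direct stake: 44% = 44%.
Total: 2.25% + 16.75% + 1.2% + 17% + 44% = 81.2%.
Rounded: 81.20%.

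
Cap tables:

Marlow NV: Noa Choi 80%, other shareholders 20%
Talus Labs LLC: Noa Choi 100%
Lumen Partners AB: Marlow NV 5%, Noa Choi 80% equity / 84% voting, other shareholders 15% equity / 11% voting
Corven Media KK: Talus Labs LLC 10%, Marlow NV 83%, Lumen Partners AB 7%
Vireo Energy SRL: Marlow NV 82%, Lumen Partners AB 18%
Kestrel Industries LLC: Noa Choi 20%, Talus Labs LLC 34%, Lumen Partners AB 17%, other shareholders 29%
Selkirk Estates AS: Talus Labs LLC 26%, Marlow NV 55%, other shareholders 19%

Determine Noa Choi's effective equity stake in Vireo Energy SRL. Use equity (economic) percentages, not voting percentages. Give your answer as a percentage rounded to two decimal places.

80.72%

Noa reaches Vireo along 3 paths.
Via Marlow: 80% × 82% = 65.6%.
Via Marlow → Lumen: 80% × 5% × 18% = 0.72%.
Via Lumen: 80% × 18% = 14.4%.
Total: 65.6% + 0.72% + 14.4% = 80.72%.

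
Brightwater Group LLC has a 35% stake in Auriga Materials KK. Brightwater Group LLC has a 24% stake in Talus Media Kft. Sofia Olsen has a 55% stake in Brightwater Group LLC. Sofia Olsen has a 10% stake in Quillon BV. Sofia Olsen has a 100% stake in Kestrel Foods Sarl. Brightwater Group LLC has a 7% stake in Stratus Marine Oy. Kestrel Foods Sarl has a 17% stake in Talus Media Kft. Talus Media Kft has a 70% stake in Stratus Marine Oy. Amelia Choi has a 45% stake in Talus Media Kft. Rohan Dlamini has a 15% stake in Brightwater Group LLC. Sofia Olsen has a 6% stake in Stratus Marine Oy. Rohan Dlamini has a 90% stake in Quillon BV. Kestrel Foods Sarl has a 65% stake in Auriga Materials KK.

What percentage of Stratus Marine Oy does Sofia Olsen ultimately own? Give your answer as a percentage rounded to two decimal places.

30.99%

Sofia reaches Stratus along 4 paths.
Via Kestrel → Talus: 100% × 17% × 70% = 11.9%.
Via Brightwater → Talus: 55% × 24% × 70% = 9.24%.
Direct stake: 6% = 6%.
Via Brightwater: 55% × 7% = 3.85%.
Total: 11.9% + 9.24% + 6% + 3.85% = 30.99%.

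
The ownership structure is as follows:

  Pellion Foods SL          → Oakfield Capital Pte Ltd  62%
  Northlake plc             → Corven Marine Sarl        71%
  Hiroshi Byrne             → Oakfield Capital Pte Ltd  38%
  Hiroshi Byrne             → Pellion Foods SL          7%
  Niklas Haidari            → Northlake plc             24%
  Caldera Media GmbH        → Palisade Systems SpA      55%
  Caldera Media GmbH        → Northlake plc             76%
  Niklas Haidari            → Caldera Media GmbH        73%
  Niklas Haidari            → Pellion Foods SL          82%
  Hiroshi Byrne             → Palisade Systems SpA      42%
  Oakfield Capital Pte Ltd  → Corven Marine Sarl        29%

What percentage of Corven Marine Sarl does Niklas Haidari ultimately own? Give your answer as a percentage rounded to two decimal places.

71.17%

Niklas reaches Corven along 3 paths.
Via Pellion → Oakfield: 82% × 62% × 29% = 14.7436%.
Via Caldera → Northlake: 73% × 76% × 71% = 39.3908%.
Via Northlake: 24% × 71% = 17.04%.
Total: 14.7436% + 39.3908% + 17.04% = 71.1744%.
Rounded: 71.17%.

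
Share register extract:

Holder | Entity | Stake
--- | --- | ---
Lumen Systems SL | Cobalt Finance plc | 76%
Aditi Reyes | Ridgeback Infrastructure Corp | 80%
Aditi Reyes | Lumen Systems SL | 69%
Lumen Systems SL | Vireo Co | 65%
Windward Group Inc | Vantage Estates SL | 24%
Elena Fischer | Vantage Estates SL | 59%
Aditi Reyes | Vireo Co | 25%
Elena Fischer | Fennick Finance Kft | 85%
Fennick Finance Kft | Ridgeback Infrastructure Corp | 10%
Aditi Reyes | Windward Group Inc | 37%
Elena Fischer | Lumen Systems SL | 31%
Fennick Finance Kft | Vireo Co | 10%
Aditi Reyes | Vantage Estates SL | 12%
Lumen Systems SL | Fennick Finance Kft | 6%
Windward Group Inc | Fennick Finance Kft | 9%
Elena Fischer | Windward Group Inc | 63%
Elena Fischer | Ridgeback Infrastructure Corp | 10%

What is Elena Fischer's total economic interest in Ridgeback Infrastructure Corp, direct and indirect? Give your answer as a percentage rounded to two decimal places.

19.25%

Elena reaches Ridgeback along 4 paths.
Direct stake: 10% = 10%.
Via Windward → Fennick: 63% × 9% × 10% = 0.567%.
Via Lumen → Fennick: 31% × 6% × 10% = 0.186%.
Via Fennick: 85% × 10% = 8.5%.
Total: 10% + 0.567% + 0.186% + 8.5% = 19.253%.
Rounded: 19.25%.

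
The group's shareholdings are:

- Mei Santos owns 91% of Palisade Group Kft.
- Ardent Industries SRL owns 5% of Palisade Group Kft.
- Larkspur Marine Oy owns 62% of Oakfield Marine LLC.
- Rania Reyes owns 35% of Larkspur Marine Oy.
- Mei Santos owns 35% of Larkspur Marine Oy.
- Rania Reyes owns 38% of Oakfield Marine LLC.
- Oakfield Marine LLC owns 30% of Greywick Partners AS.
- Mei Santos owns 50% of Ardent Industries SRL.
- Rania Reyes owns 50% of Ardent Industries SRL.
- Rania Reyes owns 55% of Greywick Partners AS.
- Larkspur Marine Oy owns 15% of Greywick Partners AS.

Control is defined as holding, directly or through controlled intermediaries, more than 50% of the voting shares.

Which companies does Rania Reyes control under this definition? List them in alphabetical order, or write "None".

Rania holds 55% of Greywick, so Rania controls Greywick.
No other company's threshold is met.

Greywick Partners AS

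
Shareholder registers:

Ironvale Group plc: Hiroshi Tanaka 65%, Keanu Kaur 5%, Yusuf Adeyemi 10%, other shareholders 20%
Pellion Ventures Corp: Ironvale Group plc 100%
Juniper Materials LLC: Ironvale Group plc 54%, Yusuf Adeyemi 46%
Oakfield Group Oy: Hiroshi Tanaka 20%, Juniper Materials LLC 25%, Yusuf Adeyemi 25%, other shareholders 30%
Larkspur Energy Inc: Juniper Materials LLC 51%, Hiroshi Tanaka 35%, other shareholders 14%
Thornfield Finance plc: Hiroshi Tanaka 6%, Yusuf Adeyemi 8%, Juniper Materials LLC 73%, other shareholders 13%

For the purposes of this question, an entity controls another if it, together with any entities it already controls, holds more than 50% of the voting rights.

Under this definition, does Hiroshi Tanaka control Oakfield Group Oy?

No

Hiroshi holds 65% of Ironvale, so Hiroshi controls Ironvale.
Ironvale holds 100% of Pellion, so Hiroshi controls Pellion.
Ironvale holds 54% of Juniper, so Hiroshi controls Juniper.
Juniper and Hiroshi together hold 51% + 35% = 86% of Larkspur, so Hiroshi controls Larkspur.
Hiroshi and Juniper together hold 6% + 73% = 79% of Thornfield, so Hiroshi controls Thornfield.
In Oakfield, Hiroshi's side holds only 20% + 25% = 45%, not > 50%.
So Hiroshi does not control Oakfield.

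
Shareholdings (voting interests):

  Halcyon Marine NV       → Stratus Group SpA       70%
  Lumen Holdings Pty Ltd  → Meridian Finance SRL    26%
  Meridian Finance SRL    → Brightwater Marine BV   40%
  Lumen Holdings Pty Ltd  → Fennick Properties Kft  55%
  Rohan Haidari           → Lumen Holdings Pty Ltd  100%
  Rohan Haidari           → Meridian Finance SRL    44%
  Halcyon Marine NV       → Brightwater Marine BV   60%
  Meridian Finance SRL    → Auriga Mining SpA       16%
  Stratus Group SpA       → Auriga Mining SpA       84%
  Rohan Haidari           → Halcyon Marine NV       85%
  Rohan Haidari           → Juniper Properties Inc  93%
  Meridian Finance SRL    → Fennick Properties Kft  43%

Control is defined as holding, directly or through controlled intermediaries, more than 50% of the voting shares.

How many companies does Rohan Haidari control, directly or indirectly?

Rohan holds 85% of Halcyon, so Rohan controls Halcyon.
Rohan holds 100% of Lumen, so Rohan controls Lumen.
Rohan and Lumen together hold 44% + 26% = 70% of Meridian, so Rohan controls Meridian.
Halcyon holds 70% of Stratus, so Rohan controls Stratus.
Meridian and Halcyon together hold 40% + 60% = 100% of Brightwater, so Rohan controls Brightwater.
Rohan holds 93% of Juniper, so Rohan controls Juniper.
Lumen and Meridian together hold 55% + 43% = 98% of Fennick, so Rohan controls Fennick.
Stratus and Meridian together hold 84% + 16% = 100% of Auriga, so Rohan controls Auriga.
Rohan controls 8 companies.

8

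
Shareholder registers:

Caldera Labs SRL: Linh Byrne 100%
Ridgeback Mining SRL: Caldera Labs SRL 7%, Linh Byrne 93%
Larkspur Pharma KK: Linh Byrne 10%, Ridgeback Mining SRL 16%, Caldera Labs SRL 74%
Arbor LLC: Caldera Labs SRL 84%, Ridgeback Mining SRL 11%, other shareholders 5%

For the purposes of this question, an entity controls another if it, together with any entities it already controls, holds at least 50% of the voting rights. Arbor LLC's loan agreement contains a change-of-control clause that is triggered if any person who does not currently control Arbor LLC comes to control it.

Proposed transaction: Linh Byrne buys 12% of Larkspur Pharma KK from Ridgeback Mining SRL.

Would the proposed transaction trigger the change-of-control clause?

The purchase adds only to Linh's holdings (Ridgeback's stake shrinks), so Linh is the only person who could newly come to control Arbor.
Linh holds 100% of Caldera, so Linh controls Caldera.
Caldera and Linh together hold 7% + 93% = 100% of Ridgeback, so Linh controls Ridgeback.
Caldera and Ridgeback together hold 84% + 11% = 95% of Arbor, so Linh controls Arbor.
So Linh already controls Arbor before the transaction.
After the purchase, Linh's direct stake in Larkspur rises to 10% + 12% = 22%, and Ridgeback's stake falls to 4%.
Linh controlled Arbor already, so this is not a new person acquiring control; every other person's position is unchanged or reduced.
No new person acquires control, so the clause is not triggered.

No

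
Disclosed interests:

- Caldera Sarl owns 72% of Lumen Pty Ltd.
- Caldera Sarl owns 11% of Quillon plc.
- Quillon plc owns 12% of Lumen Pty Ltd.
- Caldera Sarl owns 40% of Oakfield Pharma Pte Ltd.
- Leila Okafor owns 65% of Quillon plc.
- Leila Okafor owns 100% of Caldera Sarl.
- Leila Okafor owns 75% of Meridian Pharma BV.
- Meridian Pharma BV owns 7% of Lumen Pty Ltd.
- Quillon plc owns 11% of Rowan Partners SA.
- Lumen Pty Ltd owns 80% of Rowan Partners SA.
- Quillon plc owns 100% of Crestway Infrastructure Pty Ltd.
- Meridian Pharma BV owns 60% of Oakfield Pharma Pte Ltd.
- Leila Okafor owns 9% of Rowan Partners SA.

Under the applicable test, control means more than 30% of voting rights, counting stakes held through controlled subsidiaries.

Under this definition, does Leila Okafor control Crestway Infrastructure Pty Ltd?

Yes

Leila holds 100% of Caldera, so Leila controls Caldera.
Leila and Caldera together hold 65% + 11% = 76% of Quillon, so Leila controls Quillon.
Quillon holds 100% of Crestway, so Leila controls Crestway.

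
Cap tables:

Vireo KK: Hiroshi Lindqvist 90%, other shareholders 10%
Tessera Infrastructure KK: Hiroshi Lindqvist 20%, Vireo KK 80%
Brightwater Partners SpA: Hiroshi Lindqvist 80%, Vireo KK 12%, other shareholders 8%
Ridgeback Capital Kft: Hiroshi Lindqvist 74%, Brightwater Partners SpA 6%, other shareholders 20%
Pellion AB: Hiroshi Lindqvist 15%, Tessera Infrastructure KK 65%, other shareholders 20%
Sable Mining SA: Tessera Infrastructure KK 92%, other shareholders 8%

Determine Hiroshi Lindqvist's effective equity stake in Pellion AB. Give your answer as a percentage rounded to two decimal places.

Hiroshi reaches Pellion along 3 paths.
Direct stake: 15% = 15%.
Via Tessera: 20% × 65% = 13%.
Via Vireo → Tessera: 90% × 80% × 65% = 46.8%.
Total: 15% + 13% + 46.8% = 74.8%.
Rounded: 74.80%.

74.80%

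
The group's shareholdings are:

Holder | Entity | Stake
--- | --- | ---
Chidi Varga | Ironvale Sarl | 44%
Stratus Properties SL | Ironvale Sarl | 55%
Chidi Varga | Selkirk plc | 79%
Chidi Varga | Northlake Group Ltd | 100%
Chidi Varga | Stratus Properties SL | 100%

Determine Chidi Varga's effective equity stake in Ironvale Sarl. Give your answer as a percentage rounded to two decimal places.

Chidi reaches Ironvale along 2 paths.
Direct stake: 44% = 44%.
Via Stratus: 100% × 55% = 55%.
Total: 44% + 55% = 99%.
Rounded: 99.00%.

99.00%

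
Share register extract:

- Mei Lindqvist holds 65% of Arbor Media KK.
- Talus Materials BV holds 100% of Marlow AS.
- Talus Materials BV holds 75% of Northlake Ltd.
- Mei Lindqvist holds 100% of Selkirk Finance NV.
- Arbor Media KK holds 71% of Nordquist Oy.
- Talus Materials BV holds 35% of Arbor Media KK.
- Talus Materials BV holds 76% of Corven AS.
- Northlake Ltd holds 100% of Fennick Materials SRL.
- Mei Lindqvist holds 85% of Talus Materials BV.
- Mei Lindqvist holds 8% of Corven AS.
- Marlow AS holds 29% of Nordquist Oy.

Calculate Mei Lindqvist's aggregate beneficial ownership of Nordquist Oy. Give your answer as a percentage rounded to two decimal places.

Mei reaches Nordquist along 3 paths.
Via Arbor: 65% × 71% = 46.15%.
Via Talus → Arbor: 85% × 35% × 71% = 21.1225%.
Via Talus → Marlow: 85% × 100% × 29% = 24.65%.
Total: 46.15% + 21.1225% + 24.65% = 91.9225%.
Rounded: 91.92%.

91.92%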